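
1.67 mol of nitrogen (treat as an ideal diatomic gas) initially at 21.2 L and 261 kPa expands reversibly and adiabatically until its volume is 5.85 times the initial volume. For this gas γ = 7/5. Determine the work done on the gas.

-7010 J

T₁ = P₁V₁/(nR) = 261×21.2/(1.67×8.314) = 399 K.
Adiabatic: TV^(γ−1) = const ⇒ T₂ = 399×(0.171)^0.400 = 197 K; PV^γ = const ⇒ P₂ = 22.0 kPa.
ΔU = nCvΔT = 1.67×20.8×(197−399) = -7010 J.
Q = 0 for an adiabatic process, so W = −ΔU = 7010 J.
Work done on the gas = −W_by = -7010 J.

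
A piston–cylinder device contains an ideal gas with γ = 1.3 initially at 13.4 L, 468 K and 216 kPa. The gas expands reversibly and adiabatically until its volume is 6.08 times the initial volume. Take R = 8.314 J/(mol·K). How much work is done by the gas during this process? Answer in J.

n = P₁V₁/(RT₁) = 216×13.4/(8.314×468) = 0.744 mol.
Adiabatic: TV^(γ−1) = const ⇒ T₂ = 468×(0.164)^0.300 = 272 K; PV^γ = const ⇒ P₂ = 20.7 kPa.
ΔU = nCvΔT = 0.744×27.7×(272−468) = -4030 J.
Q = 0 for an adiabatic process, so W = −ΔU = 4030 J.

4030 J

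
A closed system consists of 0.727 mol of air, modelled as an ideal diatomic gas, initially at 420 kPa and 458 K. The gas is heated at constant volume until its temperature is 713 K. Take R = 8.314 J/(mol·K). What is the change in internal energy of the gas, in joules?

V₁ = nRT₁/P₁ = 0.727×8.314×458/420 = 6.59 L.
Isochoric: V stays 6.59 L; P/T = const ⇒ T₂ = 713 K, P₂ = 654 kPa.
For an ideal gas ΔU = nCvΔT with Cv = (5/2)R = 20.8 J/(mol·K).
ΔU = 0.727×20.8×(713−458) = 3850 J.

3850 J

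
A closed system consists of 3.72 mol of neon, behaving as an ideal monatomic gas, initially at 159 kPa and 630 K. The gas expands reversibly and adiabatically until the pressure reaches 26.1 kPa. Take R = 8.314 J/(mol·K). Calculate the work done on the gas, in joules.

-15000 J

V₁ = nRT₁/P₁ = 3.72×8.314×630/159 = 123 L.
Adiabatic: T₂/T₁ = (P₂/P₁)^((γ−1)/γ) ⇒ T₂ = 630×(0.164)^0.400 = 306 K; V₂ = 362 L.
ΔU = nCvΔT = 3.72×12.5×(306−630) = -15000 J.
Q = 0 for an adiabatic process, so W = −ΔU = 15000 J.
Work done on the gas = −W_by = -15000 J.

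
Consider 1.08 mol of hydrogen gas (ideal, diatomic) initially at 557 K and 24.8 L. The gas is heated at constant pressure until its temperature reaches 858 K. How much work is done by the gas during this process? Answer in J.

P₁ = nRT₁/V₁ = 1.08×8.314×557/24.8 = 202 kPa.
Isobaric: P stays 202 kPa; V/T = const ⇒ T₂ = 858 K, V₂ = 38.2 L.
W = PΔV = 202×(38.2−24.8) kPa·L = 2700 J.

2700 J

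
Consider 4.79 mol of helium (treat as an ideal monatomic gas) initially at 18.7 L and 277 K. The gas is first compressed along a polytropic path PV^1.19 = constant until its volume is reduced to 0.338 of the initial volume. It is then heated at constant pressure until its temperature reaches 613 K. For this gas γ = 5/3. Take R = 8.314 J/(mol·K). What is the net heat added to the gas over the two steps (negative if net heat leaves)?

17600 J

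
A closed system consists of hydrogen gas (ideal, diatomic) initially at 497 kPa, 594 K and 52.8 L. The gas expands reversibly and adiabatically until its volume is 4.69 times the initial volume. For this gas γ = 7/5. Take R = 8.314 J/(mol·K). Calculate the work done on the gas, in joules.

-30200 J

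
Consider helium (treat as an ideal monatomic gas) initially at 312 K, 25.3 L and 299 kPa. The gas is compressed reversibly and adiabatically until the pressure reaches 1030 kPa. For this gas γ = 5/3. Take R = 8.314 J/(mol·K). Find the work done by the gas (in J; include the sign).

-7260 J

n = P₁V₁/(RT₁) = 299×25.3/(8.314×312) = 2.92 mol.
Adiabatic: T₂/T₁ = (P₂/P₁)^((γ−1)/γ) ⇒ T₂ = 312×(3.44)^0.400 = 512 K; V₂ = 12.0 L.
ΔU = nCvΔT = 2.92×12.5×(512−312) = 7260 J.
Q = 0 for an adiabatic process, so W = −ΔU = -7260 J.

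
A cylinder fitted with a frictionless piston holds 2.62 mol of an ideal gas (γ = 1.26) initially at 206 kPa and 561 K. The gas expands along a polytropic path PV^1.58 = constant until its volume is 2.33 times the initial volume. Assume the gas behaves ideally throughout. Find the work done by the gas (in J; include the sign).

V₁ = nRT₁/P₁ = 2.62×8.314×561/206 = 59.3 L.
Polytropic n=1.58: T₂ = T₁(V₁/V₂)^(n−1) = 561×(0.429)^0.58 = 343 K; P₂ = P₁(V₁/V₂)^n = 54.1 kPa.
W = (P₁V₁−P₂V₂)/(n−1) = (206×59.3−54.1×138)/0.58 = 8170 J.

8170 J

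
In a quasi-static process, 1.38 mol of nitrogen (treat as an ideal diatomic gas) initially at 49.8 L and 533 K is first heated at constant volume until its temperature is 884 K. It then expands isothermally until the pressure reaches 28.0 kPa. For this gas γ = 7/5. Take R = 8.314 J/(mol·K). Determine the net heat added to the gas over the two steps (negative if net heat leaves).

30200 J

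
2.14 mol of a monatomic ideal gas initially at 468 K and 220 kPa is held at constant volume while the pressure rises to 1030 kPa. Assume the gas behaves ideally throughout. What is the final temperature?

V₁ = nRT₁/P₁ = 2.14×8.314×468/220 = 37.8 L.
Isochoric: V stays 37.8 L; P/T = const ⇒ T₂ = 2190 K, P₂ = 1030 kPa.

2190 K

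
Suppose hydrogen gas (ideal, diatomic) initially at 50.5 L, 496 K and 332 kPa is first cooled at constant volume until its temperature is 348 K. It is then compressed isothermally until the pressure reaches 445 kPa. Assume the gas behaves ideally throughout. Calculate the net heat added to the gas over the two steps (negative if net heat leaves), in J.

-20100 J

n = P₁V₁/(RT₁) = 332×50.5/(8.314×496) = 4.07 mol.
Step 1 — Isochoric: V stays 50.5 L; P/T = const ⇒ T₂ = 348 K, P₂ = 233 kPa.
W = 0 (no volume change).
ΔU = nCvΔT = 4.07×20.8×(348−496) = -12500 J.
Q = ΔU = -12500 J.
State after step 1: P = 233 kPa, V = 50.5 L, T = 348 K.
Step 2 — Isothermal: T stays 348 K; PV = const ⇒ V₂ = 26.4 L, P₂ = 445 kPa.
ΔU = 0 (ideal gas, T constant).
W = nRT ln(V₂/V₁) = 4.07×8.314×348×ln(0.523) = -7610 J.
Q = ΔU + W = -7610 J.
Net over both steps: W = -7610 J, Q = -20100 J, ΔU = -12500 J.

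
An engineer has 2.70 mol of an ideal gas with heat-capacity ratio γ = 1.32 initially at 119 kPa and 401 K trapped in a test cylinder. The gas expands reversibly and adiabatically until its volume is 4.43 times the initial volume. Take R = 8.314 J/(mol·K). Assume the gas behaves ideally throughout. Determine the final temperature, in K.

249 K

V₁ = nRT₁/P₁ = 2.70×8.314×401/119 = 75.6 L.
Adiabatic: TV^(γ−1) = const ⇒ T₂ = 401×(0.226)^0.320 = 249 K; PV^γ = const ⇒ P₂ = 16.7 kPa.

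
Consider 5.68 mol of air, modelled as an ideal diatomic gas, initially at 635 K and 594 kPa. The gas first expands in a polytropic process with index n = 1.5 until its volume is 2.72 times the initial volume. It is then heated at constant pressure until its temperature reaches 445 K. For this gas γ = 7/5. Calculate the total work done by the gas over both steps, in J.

26400 J

V₁ = nRT₁/P₁ = 5.68×8.314×635/594 = 50.5 L.
Step 1 — Polytropic n=1.5: T₂ = T₁(V₁/V₂)^(n−1) = 635×(0.368)^0.50 = 385 K; P₂ = P₁(V₁/V₂)^n = 132 kPa.
W = (P₁V₁−P₂V₂)/(n−1) = (594×50.5−132×137)/0.50 = 23600 J.
ΔU = nCvΔT = 5.68×20.8×(385−635) = -29500 J.
Q = ΔU + W = -5900 J.
State after step 1: P = 132 kPa, V = 137 L, T = 385 K.
Step 2 — Isobaric: P stays 132 kPa; V/T = const ⇒ T₂ = 445 K, V₂ = 159 L.
W = PΔV = 132×(159−137) kPa·L = 2830 J.
ΔU = nCvΔT = 5.68×20.8×(445−385) = 7080 J.
Q = ΔU + W = nCpΔT = 9910 J.
Net over both steps: W = 26400 J, Q = 4010 J, ΔU = -22400 J.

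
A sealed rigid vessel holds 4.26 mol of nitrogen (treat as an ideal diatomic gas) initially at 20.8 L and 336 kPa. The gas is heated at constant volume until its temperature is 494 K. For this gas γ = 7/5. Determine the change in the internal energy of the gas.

T₁ = P₁V₁/(nR) = 336×20.8/(4.26×8.314) = 197 K.
Isochoric: V stays 20.8 L; P/T = const ⇒ T₂ = 494 K, P₂ = 841 kPa.
For an ideal gas ΔU = nCvΔT with Cv = (5/2)R = 20.8 J/(mol·K).
ΔU = 4.26×20.8×(494−197) = 26300 J.

26300 J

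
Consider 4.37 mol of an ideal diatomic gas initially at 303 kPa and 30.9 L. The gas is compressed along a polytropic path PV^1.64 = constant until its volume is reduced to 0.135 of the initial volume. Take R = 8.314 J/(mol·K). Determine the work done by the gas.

-38100 J

T₁ = P₁V₁/(nR) = 303×30.9/(4.37×8.314) = 258 K.
Polytropic n=1.64: T₂ = T₁(V₁/V₂)^(n−1) = 258×(7.41)^0.64 = 928 K; P₂ = P₁(V₁/V₂)^n = 8090 kPa.
W = (P₁V₁−P₂V₂)/(n−1) = (303×30.9−8090×4.17)/0.64 = -38100 J.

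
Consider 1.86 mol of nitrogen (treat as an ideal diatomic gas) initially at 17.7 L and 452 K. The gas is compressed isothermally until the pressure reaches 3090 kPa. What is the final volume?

2.26 L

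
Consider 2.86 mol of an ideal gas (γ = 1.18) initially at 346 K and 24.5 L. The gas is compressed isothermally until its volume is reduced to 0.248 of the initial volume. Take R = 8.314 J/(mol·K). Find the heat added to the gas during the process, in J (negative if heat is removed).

-11500 J

P₁ = nRT₁/V₁ = 2.86×8.314×346/24.5 = 336 kPa.
Isothermal: T stays 346 K; PV = const ⇒ V₂ = 6.08 L, P₂ = 1350 kPa.
ΔU = 0 (ideal gas, T constant).
W = nRT ln(V₂/V₁) = 2.86×8.314×346×ln(0.248) = -11500 J.
Q = ΔU + W = -11500 J.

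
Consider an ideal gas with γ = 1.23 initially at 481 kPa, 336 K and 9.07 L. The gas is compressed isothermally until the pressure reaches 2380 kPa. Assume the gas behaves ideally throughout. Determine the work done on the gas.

n = P₁V₁/(RT₁) = 481×9.07/(8.314×336) = 1.56 mol.
Isothermal: T stays 336 K; PV = const ⇒ V₂ = 1.83 L, P₂ = 2380 kPa.
W = nRT ln(V₂/V₁) = 1.56×8.314×336×ln(0.202) = -6980 J.
Work done on the gas = −W_by = 6980 J.

6980 J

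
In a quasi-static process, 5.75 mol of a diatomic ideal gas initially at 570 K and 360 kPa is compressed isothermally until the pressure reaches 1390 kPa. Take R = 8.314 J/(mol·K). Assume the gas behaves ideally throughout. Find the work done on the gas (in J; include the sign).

36800 J

V₁ = nRT₁/P₁ = 5.75×8.314×570/360 = 75.7 L.
Isothermal: T stays 570 K; PV = const ⇒ V₂ = 19.6 L, P₂ = 1390 kPa.
W = nRT ln(V₂/V₁) = 5.75×8.314×570×ln(0.259) = -36800 J.
Work done on the gas = −W_by = 36800 J.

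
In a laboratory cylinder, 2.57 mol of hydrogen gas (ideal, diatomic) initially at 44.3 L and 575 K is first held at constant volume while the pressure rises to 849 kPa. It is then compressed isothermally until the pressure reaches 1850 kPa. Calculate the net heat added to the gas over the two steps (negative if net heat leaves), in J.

34000 J

P₁ = nRT₁/V₁ = 2.57×8.314×575/44.3 = 277 kPa.
Step 1 — Isochoric: V stays 44.3 L; P/T = const ⇒ T₂ = 1760 K, P₂ = 849 kPa.
W = 0 (no volume change).
ΔU = nCvΔT = 2.57×20.8×(1760−575) = 63300 J.
Q = ΔU = 63300 J.
State after step 1: P = 849 kPa, V = 44.3 L, T = 1760 K.
Step 2 — Isothermal: T stays 1760 K; PV = const ⇒ V₂ = 20.3 L, P₂ = 1850 kPa.
ΔU = 0 (ideal gas, T constant).
W = nRT ln(V₂/V₁) = 2.57×8.314×1760×ln(0.459) = -29300 J.
Q = ΔU + W = -29300 J.
Net over both steps: W = -29300 J, Q = 34000 J, ΔU = 63300 J.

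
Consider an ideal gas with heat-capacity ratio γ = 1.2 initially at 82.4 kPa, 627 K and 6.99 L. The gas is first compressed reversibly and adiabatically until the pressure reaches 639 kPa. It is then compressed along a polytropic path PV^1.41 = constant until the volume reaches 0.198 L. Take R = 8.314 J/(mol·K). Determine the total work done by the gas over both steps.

-3430 J

n = P₁V₁/(RT₁) = 82.4×6.99/(8.314×627) = 0.110 mol.
Step 1 — Adiabatic: T₂/T₁ = (P₂/P₁)^((γ−1)/γ) ⇒ T₂ = 627×(7.75)^0.167 = 882 K; V₂ = 1.27 L.
ΔU = nCvΔT = 0.110×41.6×(882−627) = 1170 J.
Q = 0 for an adiabatic process, so W = −ΔU = -1170 J.
State after step 1: P = 639 kPa, V = 1.27 L, T = 882 K.
Step 2 — Polytropic n=1.41: T₂ = T₁(V₁/V₂)^(n−1) = 882×(6.40)^0.41 = 1890 K; P₂ = P₁(V₁/V₂)^n = 8760 kPa.
W = (P₁V₁−P₂V₂)/(n−1) = (639×1.27−8760×0.198)/0.41 = -2260 J.
ΔU = nCvΔT = 0.110×41.6×(1890−882) = 4620 J.
Q = ΔU + W = 2370 J.
Net over both steps: W = -3430 J, Q = 2370 J, ΔU = 5800 J.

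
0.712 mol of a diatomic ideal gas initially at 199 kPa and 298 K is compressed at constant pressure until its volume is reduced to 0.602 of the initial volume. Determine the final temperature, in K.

179 K

V₁ = nRT₁/P₁ = 0.712×8.314×298/199 = 8.86 L.
Isobaric: P stays 199 kPa; V/T = const ⇒ T₂ = 179 K, V₂ = 5.34 L.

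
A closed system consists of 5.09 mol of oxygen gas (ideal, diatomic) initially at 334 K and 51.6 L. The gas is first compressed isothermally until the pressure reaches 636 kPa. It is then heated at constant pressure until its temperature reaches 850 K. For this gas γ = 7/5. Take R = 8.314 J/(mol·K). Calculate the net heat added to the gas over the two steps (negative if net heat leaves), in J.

64500 J

P₁ = nRT₁/V₁ = 5.09×8.314×334/51.6 = 274 kPa.
Step 1 — Isothermal: T stays 334 K; PV = const ⇒ V₂ = 22.2 L, P₂ = 636 kPa.
ΔU = 0 (ideal gas, T constant).
W = nRT ln(V₂/V₁) = 5.09×8.314×334×ln(0.431) = -11900 J.
Q = ΔU + W = -11900 J.
State after step 1: P = 636 kPa, V = 22.2 L, T = 334 K.
Step 2 — Isobaric: P stays 636 kPa; V/T = const ⇒ T₂ = 850 K, V₂ = 56.6 L.
W = PΔV = 636×(56.6−22.2) kPa·L = 21800 J.
ΔU = nCvΔT = 5.09×20.8×(850−334) = 54600 J.
Q = ΔU + W = nCpΔT = 76400 J.
Net over both steps: W = 9930 J, Q = 64500 J, ΔU = 54600 J.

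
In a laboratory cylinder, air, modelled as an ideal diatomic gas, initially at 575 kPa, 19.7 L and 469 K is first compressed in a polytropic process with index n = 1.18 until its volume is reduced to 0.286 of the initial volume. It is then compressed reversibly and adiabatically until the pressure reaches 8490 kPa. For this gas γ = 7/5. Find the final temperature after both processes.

831 K

n = P₁V₁/(RT₁) = 575×19.7/(8.314×469) = 2.91 mol.
Step 1 — Polytropic n=1.18: T₂ = T₁(V₁/V₂)^(n−1) = 469×(3.50)^0.18 = 588 K; P₂ = P₁(V₁/V₂)^n = 2520 kPa.
W = (P₁V₁−P₂V₂)/(n−1) = (575×19.7−2520×5.63)/0.18 = -15900 J.
ΔU = nCvΔT = 2.91×20.8×(588−469) = 7160 J.
Q = ΔU + W = -8750 J.
State after step 1: P = 2520 kPa, V = 5.63 L, T = 588 K.
Step 2 — Adiabatic: T₂/T₁ = (P₂/P₁)^((γ−1)/γ) ⇒ T₂ = 588×(3.37)^0.286 = 831 K; V₂ = 2.37 L.
ΔU = nCvΔT = 2.91×20.8×(831−588) = 14700 J.
Q = 0 for an adiabatic process, so W = −ΔU = -14700 J.
Net over both steps: W = -30600 J, Q = -8750 J, ΔU = 21900 J.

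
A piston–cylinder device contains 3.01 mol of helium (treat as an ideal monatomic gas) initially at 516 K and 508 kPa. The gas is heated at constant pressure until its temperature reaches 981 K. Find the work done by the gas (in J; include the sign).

11600 J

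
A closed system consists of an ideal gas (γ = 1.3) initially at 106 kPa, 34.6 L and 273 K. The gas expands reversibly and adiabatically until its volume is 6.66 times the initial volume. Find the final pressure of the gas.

9.01 kPa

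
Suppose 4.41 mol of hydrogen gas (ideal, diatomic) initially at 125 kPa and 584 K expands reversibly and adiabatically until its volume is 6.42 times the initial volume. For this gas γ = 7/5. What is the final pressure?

V₁ = nRT₁/P₁ = 4.41×8.314×584/125 = 171 L.
Adiabatic: TV^(γ−1) = const ⇒ T₂ = 584×(0.156)^0.400 = 278 K; PV^γ = const ⇒ P₂ = 9.25 kPa.

9.25 kPa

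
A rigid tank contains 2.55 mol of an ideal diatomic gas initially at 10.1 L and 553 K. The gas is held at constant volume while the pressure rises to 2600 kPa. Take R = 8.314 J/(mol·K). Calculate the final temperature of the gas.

P₁ = nRT₁/V₁ = 2.55×8.314×553/10.1 = 1160 kPa.
Isochoric: V stays 10.1 L; P/T = const ⇒ T₂ = 1240 K, P₂ = 2600 kPa.

1240 K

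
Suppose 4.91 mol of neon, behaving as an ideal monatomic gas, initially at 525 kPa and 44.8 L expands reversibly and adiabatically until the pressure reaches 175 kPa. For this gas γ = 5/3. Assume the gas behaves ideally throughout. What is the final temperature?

T₁ = P₁V₁/(nR) = 525×44.8/(4.91×8.314) = 576 K.
Adiabatic: T₂/T₁ = (P₂/P₁)^((γ−1)/γ) ⇒ T₂ = 576×(0.333)^0.400 = 371 K; V₂ = 86.6 L.

371 K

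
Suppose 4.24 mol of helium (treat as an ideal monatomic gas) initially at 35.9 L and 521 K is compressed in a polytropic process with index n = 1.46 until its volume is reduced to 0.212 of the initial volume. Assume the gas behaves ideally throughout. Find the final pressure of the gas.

P₁ = nRT₁/V₁ = 4.24×8.314×521/35.9 = 512 kPa.
Polytropic n=1.46: T₂ = T₁(V₁/V₂)^(n−1) = 521×(4.72)^0.46 = 1060 K; P₂ = P₁(V₁/V₂)^n = 4930 kPa.

4930 kPa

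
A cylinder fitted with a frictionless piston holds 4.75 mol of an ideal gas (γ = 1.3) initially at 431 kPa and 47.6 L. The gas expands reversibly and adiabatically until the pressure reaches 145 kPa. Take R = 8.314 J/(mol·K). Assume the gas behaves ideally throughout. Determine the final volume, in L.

110 L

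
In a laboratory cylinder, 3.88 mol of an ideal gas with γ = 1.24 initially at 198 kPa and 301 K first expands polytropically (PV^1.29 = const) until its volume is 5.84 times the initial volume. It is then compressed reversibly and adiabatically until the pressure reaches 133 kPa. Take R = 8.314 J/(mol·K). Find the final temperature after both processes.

260 K

V₁ = nRT₁/P₁ = 3.88×8.314×301/198 = 49.0 L.
Step 1 — Polytropic n=1.29: T₂ = T₁(V₁/V₂)^(n−1) = 301×(0.171)^0.29 = 180 K; P₂ = P₁(V₁/V₂)^n = 20.3 kPa.
W = (P₁V₁−P₂V₂)/(n−1) = (198×49.0−20.3×286)/0.29 = 13400 J.
ΔU = nCvΔT = 3.88×34.6×(180−301) = -16200 J.
Q = ΔU + W = -2790 J.
State after step 1: P = 20.3 kPa, V = 286 L, T = 180 K.
Step 2 — Adiabatic: T₂/T₁ = (P₂/P₁)^((γ−1)/γ) ⇒ T₂ = 180×(6.54)^0.194 = 260 K; V₂ = 63.0 L.
ΔU = nCvΔT = 3.88×34.6×(260−180) = 10600 J.
Q = 0 for an adiabatic process, so W = −ΔU = -10600 J.
Net over both steps: W = 2780 J, Q = -2790 J, ΔU = -5570 J.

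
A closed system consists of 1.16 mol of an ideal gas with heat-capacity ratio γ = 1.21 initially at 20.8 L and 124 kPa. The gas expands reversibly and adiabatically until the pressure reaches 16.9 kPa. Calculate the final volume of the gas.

108 L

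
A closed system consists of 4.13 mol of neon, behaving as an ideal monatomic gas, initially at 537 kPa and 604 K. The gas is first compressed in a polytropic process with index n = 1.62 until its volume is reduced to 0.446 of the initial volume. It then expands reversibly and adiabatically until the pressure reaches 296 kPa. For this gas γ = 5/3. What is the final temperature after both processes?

V₁ = nRT₁/P₁ = 4.13×8.314×604/537 = 38.6 L.
Step 1 — Polytropic n=1.62: T₂ = T₁(V₁/V₂)^(n−1) = 604×(2.24)^0.62 = 996 K; P₂ = P₁(V₁/V₂)^n = 1990 kPa.
W = (P₁V₁−P₂V₂)/(n−1) = (537×38.6−1990×17.2)/0.62 = -21700 J.
ΔU = nCvΔT = 4.13×12.5×(996−604) = 20200 J.
Q = ΔU + W = -1520 J.
State after step 1: P = 1990 kPa, V = 17.2 L, T = 996 K.
Step 2 — Adiabatic: T₂/T₁ = (P₂/P₁)^((γ−1)/γ) ⇒ T₂ = 996×(0.149)^0.400 = 465 K; V₂ = 54.0 L.
ΔU = nCvΔT = 4.13×12.5×(465−996) = -27400 J.
Q = 0 for an adiabatic process, so W = −ΔU = 27400 J.
Net over both steps: W = 5620 J, Q = -1520 J, ΔU = -7140 J.

465 K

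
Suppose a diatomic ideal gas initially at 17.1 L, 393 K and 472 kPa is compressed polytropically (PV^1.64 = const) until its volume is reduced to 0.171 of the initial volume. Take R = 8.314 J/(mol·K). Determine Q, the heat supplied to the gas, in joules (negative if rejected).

n = P₁V₁/(RT₁) = 472×17.1/(8.314×393) = 2.47 mol.
Polytropic n=1.64: T₂ = T₁(V₁/V₂)^(n−1) = 393×(5.85)^0.64 = 1220 K; P₂ = P₁(V₁/V₂)^n = 8550 kPa.
W = (P₁V₁−P₂V₂)/(n−1) = (472×17.1−8550×2.92)/0.64 = -26400 J.
ΔU = nCvΔT = 2.47×20.8×(1220−393) = 42300 J.
Q = ΔU + W = 15900 J.

15900 J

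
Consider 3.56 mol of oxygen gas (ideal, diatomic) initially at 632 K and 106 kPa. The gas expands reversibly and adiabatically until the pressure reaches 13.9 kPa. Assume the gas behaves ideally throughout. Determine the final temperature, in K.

354 K

V₁ = nRT₁/P₁ = 3.56×8.314×632/106 = 176 L.
Adiabatic: T₂/T₁ = (P₂/P₁)^((γ−1)/γ) ⇒ T₂ = 632×(0.131)^0.286 = 354 K; V₂ = 753 L.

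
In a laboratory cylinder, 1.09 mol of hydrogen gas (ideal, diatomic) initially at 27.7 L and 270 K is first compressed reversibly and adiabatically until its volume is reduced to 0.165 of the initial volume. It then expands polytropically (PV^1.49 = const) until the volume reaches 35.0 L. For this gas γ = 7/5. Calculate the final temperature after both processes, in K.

205 K

P₁ = nRT₁/V₁ = 1.09×8.314×270/27.7 = 88.3 kPa.
Step 1 — Adiabatic: TV^(γ−1) = const ⇒ T₂ = 270×(6.06)^0.400 = 555 K; PV^γ = const ⇒ P₂ = 1100 kPa.
ΔU = nCvΔT = 1.09×20.8×(555−270) = 6460 J.
Q = 0 for an adiabatic process, so W = −ΔU = -6460 J.
State after step 1: P = 1100 kPa, V = 4.57 L, T = 555 K.
Step 2 — Polytropic n=1.49: T₂ = T₁(V₁/V₂)^(n−1) = 555×(0.131)^0.49 = 205 K; P₂ = P₁(V₁/V₂)^n = 53.0 kPa.
W = (P₁V₁−P₂V₂)/(n−1) = (1100×4.57−53.0×35.0)/0.49 = 6480 J.
ΔU = nCvΔT = 1.09×20.8×(205−555) = -7940 J.
Q = ΔU + W = -1460 J.
Net over both steps: W = 21.0 J, Q = -1460 J, ΔU = -1480 J.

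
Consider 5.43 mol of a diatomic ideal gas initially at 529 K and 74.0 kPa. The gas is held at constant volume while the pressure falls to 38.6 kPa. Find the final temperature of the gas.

276 K

V₁ = nRT₁/P₁ = 5.43×8.314×529/74.0 = 323 L.
Isochoric: V stays 323 L; P/T = const ⇒ T₂ = 276 K, P₂ = 38.6 kPa.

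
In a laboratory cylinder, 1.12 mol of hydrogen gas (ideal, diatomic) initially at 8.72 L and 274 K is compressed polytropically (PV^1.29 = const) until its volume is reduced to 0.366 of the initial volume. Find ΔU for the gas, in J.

2160 J

P₁ = nRT₁/V₁ = 1.12×8.314×274/8.72 = 293 kPa.
Polytropic n=1.29: T₂ = T₁(V₁/V₂)^(n−1) = 274×(2.73)^0.29 = 367 K; P₂ = P₁(V₁/V₂)^n = 1070 kPa.
For an ideal gas ΔU = nCvΔT with Cv = (5/2)R = 20.8 J/(mol·K).
ΔU = 1.12×20.8×(367−274) = 2160 J.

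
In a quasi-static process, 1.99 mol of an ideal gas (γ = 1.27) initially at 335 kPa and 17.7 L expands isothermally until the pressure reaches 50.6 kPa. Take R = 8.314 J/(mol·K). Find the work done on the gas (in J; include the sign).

T₁ = P₁V₁/(nR) = 335×17.7/(1.99×8.314) = 358 K.
Isothermal: T stays 358 K; PV = const ⇒ V₂ = 117 L, P₂ = 50.6 kPa.
W = nRT ln(V₂/V₁) = 1.99×8.314×358×ln(6.62) = 11200 J.
Work done on the gas = −W_by = -11200 J.

-11200 J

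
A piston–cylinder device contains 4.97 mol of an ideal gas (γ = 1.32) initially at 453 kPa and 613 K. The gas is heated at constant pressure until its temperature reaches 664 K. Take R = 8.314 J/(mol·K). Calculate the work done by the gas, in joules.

2110 J

V₁ = nRT₁/P₁ = 4.97×8.314×613/453 = 55.9 L.
Isobaric: P stays 453 kPa; V/T = const ⇒ T₂ = 664 K, V₂ = 60.6 L.
W = PΔV = 453×(60.6−55.9) kPa·L = 2110 J.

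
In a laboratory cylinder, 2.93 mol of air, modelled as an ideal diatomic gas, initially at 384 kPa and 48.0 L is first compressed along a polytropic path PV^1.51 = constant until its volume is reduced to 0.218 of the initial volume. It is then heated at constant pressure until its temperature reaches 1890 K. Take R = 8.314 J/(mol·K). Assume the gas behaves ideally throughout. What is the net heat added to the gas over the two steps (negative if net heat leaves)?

T₁ = P₁V₁/(nR) = 384×48.0/(2.93×8.314) = 757 K.
Step 1 — Polytropic n=1.51: T₂ = T₁(V₁/V₂)^(n−1) = 757×(4.59)^0.51 = 1650 K; P₂ = P₁(V₁/V₂)^n = 3830 kPa.
W = (P₁V₁−P₂V₂)/(n−1) = (384×48.0−3830×10.5)/0.51 = -42500 J.
ΔU = nCvΔT = 2.93×20.8×(1650−757) = 54100 J.
Q = ΔU + W = 11700 J.
State after step 1: P = 3830 kPa, V = 10.5 L, T = 1650 K.
Step 2 — Isobaric: P stays 3830 kPa; V/T = const ⇒ T₂ = 1890 K, V₂ = 12.0 L.
W = PΔV = 3830×(12.0−10.5) kPa·L = 5960 J.
ΔU = nCvΔT = 2.93×20.8×(1890−1650) = 14900 J.
Q = ΔU + W = nCpΔT = 20900 J.
Net over both steps: W = -36500 J, Q = 32500 J, ΔU = 69000 J.

32500 J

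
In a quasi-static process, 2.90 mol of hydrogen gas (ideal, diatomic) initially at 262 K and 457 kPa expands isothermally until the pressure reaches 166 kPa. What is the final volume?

38.1 L

V₁ = nRT₁/P₁ = 2.90×8.314×262/457 = 13.8 L.
Isothermal: T stays 262 K; PV = const ⇒ V₂ = 38.1 L, P₂ = 166 kPa.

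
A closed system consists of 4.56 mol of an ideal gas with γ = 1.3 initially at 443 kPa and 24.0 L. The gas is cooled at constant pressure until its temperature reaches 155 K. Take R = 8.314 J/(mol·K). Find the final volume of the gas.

T₁ = P₁V₁/(nR) = 443×24.0/(4.56×8.314) = 280 K.
Isobaric: P stays 443 kPa; V/T = const ⇒ T₂ = 155 K, V₂ = 13.3 L.

13.3 L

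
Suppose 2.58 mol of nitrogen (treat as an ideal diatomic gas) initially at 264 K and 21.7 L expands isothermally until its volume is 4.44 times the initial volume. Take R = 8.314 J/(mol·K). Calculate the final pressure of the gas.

P₁ = nRT₁/V₁ = 2.58×8.314×264/21.7 = 261 kPa.
Isothermal: T stays 264 K; PV = const ⇒ V₂ = 96.3 L, P₂ = 58.8 kPa.

58.8 kPa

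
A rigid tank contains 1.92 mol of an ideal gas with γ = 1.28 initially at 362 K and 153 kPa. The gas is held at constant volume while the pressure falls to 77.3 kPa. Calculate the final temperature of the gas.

183 K

V₁ = nRT₁/P₁ = 1.92×8.314×362/153 = 37.8 L.
Isochoric: V stays 37.8 L; P/T = const ⇒ T₂ = 183 K, P₂ = 77.3 kPa.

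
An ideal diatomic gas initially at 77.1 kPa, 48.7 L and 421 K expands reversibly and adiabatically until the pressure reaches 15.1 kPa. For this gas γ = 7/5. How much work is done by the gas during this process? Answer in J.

n = P₁V₁/(RT₁) = 77.1×48.7/(8.314×421) = 1.07 mol.
Adiabatic: T₂/T₁ = (P₂/P₁)^((γ−1)/γ) ⇒ T₂ = 421×(0.196)^0.286 = 264 K; V₂ = 156 L.
ΔU = nCvΔT = 1.07×20.8×(264−421) = -3500 J.
Q = 0 for an adiabatic process, so W = −ΔU = 3500 J.

3500 J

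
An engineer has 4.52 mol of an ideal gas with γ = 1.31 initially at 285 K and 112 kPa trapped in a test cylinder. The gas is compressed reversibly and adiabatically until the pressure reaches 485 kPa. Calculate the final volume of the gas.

31.2 L

V₁ = nRT₁/P₁ = 4.52×8.314×285/112 = 95.6 L.
Adiabatic: T₂/T₁ = (P₂/P₁)^((γ−1)/γ) ⇒ T₂ = 285×(4.33)^0.237 = 403 K; V₂ = 31.2 L.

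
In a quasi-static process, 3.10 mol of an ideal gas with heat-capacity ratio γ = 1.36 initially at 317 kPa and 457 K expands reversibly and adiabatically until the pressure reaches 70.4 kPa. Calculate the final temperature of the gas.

307 K

V₁ = nRT₁/P₁ = 3.10×8.314×457/317 = 37.2 L.
Adiabatic: T₂/T₁ = (P₂/P₁)^((γ−1)/γ) ⇒ T₂ = 457×(0.222)^0.265 = 307 K; V₂ = 112 L.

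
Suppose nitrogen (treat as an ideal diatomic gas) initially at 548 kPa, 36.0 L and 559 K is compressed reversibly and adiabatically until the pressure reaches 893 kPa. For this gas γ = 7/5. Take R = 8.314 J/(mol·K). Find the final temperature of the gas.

643 K

Adiabatic: T₂/T₁ = (P₂/P₁)^((γ−1)/γ) ⇒ T₂ = 559×(1.63)^0.286 = 643 K; V₂ = 25.4 L.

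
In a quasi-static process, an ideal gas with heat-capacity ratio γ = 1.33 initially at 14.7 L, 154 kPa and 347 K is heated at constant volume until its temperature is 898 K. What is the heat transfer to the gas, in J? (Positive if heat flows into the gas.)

n = P₁V₁/(RT₁) = 154×14.7/(8.314×347) = 0.785 mol.
Isochoric: V stays 14.7 L; P/T = const ⇒ T₂ = 898 K, P₂ = 399 kPa.
W = 0 (no volume change).
ΔU = nCvΔT = 0.785×25.2×(898−347) = 10900 J.
Q = ΔU = 10900 J.

10900 J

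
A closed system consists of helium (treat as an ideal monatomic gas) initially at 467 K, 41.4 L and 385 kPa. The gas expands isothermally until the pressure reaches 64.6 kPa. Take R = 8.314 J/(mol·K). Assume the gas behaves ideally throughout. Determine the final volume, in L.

Isothermal: T stays 467 K; PV = const ⇒ V₂ = 247 L, P₂ = 64.6 kPa.

247 L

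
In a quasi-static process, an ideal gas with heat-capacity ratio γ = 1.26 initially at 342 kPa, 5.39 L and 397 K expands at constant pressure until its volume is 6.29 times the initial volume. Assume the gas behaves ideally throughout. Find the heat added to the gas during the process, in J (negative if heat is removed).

47300 J

n = P₁V₁/(RT₁) = 342×5.39/(8.314×397) = 0.558 mol.
Isobaric: P stays 342 kPa; V/T = const ⇒ T₂ = 2500 K, V₂ = 33.9 L.
W = PΔV = 342×(33.9−5.39) kPa·L = 9750 J.
ΔU = nCvΔT = 0.558×32.0×(2500−397) = 37500 J.
Q = ΔU + W = nCpΔT = 47300 J.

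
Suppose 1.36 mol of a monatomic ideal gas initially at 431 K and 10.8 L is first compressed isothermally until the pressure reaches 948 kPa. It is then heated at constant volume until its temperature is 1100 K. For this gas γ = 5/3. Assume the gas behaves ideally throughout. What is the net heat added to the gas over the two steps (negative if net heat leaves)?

7730 J

P₁ = nRT₁/V₁ = 1.36×8.314×431/10.8 = 451 kPa.
Step 1 — Isothermal: T stays 431 K; PV = const ⇒ V₂ = 5.14 L, P₂ = 948 kPa.
ΔU = 0 (ideal gas, T constant).
W = nRT ln(V₂/V₁) = 1.36×8.314×431×ln(0.476) = -3620 J.
Q = ΔU + W = -3620 J.
State after step 1: P = 948 kPa, V = 5.14 L, T = 431 K.
Step 2 — Isochoric: V stays 5.14 L; P/T = const ⇒ T₂ = 1100 K, P₂ = 2420 kPa.
W = 0 (no volume change).
ΔU = nCvΔT = 1.36×12.5×(1100−431) = 11300 J.
Q = ΔU = 11300 J.
Net over both steps: W = -3620 J, Q = 7730 J, ΔU = 11300 J.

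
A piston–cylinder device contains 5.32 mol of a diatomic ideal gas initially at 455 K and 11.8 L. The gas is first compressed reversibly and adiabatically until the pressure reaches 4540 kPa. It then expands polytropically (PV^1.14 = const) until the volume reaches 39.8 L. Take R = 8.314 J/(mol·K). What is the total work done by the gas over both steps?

28500 J

P₁ = nRT₁/V₁ = 5.32×8.314×455/11.8 = 1710 kPa.
Step 1 — Adiabatic: T₂/T₁ = (P₂/P₁)^((γ−1)/γ) ⇒ T₂ = 455×(2.66)^0.286 = 602 K; V₂ = 5.86 L.
ΔU = nCvΔT = 5.32×20.8×(602−455) = 16200 J.
Q = 0 for an adiabatic process, so W = −ΔU = -16200 J.
State after step 1: P = 4540 kPa, V = 5.86 L, T = 602 K.
Step 2 — Polytropic n=1.14: T₂ = T₁(V₁/V₂)^(n−1) = 602×(0.147)^0.14 = 460 K; P₂ = P₁(V₁/V₂)^n = 512 kPa.
W = (P₁V₁−P₂V₂)/(n−1) = (4540×5.86−512×39.8)/0.14 = 44700 J.
ΔU = nCvΔT = 5.32×20.8×(460−602) = -15700 J.
Q = ΔU + W = 29100 J.
Net over both steps: W = 28500 J, Q = 29100 J, ΔU = 588 J.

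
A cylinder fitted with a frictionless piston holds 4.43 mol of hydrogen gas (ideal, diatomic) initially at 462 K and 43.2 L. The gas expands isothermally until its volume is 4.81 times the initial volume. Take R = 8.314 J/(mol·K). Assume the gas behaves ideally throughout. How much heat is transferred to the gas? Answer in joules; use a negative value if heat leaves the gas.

26700 J

P₁ = nRT₁/V₁ = 4.43×8.314×462/43.2 = 394 kPa.
Isothermal: T stays 462 K; PV = const ⇒ V₂ = 208 L, P₂ = 81.9 kPa.
ΔU = 0 (ideal gas, T constant).
W = nRT ln(V₂/V₁) = 4.43×8.314×462×ln(4.81) = 26700 J.
Q = ΔU + W = 26700 J.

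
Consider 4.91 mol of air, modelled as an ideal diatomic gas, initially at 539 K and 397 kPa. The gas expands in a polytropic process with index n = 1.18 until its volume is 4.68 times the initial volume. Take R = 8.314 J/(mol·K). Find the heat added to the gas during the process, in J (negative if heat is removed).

16300 J

V₁ = nRT₁/P₁ = 4.91×8.314×539/397 = 55.4 L.
Polytropic n=1.18: T₂ = T₁(V₁/V₂)^(n−1) = 539×(0.214)^0.18 = 408 K; P₂ = P₁(V₁/V₂)^n = 64.3 kPa.
W = (P₁V₁−P₂V₂)/(n−1) = (397×55.4−64.3×259)/0.18 = 29600 J.
ΔU = nCvΔT = 4.91×20.8×(408−539) = -13300 J.
Q = ΔU + W = 16300 J.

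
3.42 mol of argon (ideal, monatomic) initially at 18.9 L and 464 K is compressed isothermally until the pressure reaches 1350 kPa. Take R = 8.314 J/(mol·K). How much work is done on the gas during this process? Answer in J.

8700 J

P₁ = nRT₁/V₁ = 3.42×8.314×464/18.9 = 698 kPa.
Isothermal: T stays 464 K; PV = const ⇒ V₂ = 9.77 L, P₂ = 1350 kPa.
W = nRT ln(V₂/V₁) = 3.42×8.314×464×ln(0.517) = -8700 J.
Work done on the gas = −W_by = 8700 J.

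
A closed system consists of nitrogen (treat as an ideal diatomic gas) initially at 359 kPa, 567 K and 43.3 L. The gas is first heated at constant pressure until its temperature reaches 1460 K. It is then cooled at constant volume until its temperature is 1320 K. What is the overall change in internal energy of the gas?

51600 J

n = P₁V₁/(RT₁) = 359×43.3/(8.314×567) = 3.30 mol.
Step 1 — Isobaric: P stays 359 kPa; V/T = const ⇒ T₂ = 1460 K, V₂ = 111 L.
W = PΔV = 359×(111−43.3) kPa·L = 24500 J.
ΔU = nCvΔT = 3.30×20.8×(1460−567) = 61200 J.
Q = ΔU + W = nCpΔT = 85700 J.
State after step 1: P = 359 kPa, V = 111 L, T = 1460 K.
Step 2 — Isochoric: V stays 111 L; P/T = const ⇒ T₂ = 1320 K, P₂ = 325 kPa.
W = 0 (no volume change).
ΔU = nCvΔT = 3.30×20.8×(1320−1460) = -9600 J.
Q = ΔU = -9600 J.
Net over both steps: W = 24500 J, Q = 76100 J, ΔU = 51600 J.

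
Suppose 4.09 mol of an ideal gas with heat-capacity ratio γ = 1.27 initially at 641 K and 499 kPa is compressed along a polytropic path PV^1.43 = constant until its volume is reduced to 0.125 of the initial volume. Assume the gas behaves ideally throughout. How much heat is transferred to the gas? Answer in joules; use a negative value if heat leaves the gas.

V₁ = nRT₁/P₁ = 4.09×8.314×641/499 = 43.7 L.
Polytropic n=1.43: T₂ = T₁(V₁/V₂)^(n−1) = 641×(8.00)^0.43 = 1570 K; P₂ = P₁(V₁/V₂)^n = 9760 kPa.
W = (P₁V₁−P₂V₂)/(n−1) = (499×43.7−9760×5.46)/0.43 = -73300 J.
ΔU = nCvΔT = 4.09×30.8×(1570−641) = 117000 J.
Q = ΔU + W = 43400 J.

43400 J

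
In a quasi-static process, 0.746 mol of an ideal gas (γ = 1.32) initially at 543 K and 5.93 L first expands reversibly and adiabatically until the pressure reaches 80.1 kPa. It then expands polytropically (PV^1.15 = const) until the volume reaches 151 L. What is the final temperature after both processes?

260 K

P₁ = nRT₁/V₁ = 0.746×8.314×543/5.93 = 568 kPa.
Step 1 — Adiabatic: T₂/T₁ = (P₂/P₁)^((γ−1)/γ) ⇒ T₂ = 543×(0.141)^0.242 = 338 K; V₂ = 26.2 L.
ΔU = nCvΔT = 0.746×26.0×(338−543) = -3980 J.
Q = 0 for an adiabatic process, so W = −ΔU = 3980 J.
State after step 1: P = 80.1 kPa, V = 26.2 L, T = 338 K.
Step 2 — Polytropic n=1.15: T₂ = T₁(V₁/V₂)^(n−1) = 338×(0.173)^0.15 = 260 K; P₂ = P₁(V₁/V₂)^n = 10.7 kPa.
W = (P₁V₁−P₂V₂)/(n−1) = (80.1×26.2−10.7×151)/0.15 = 3230 J.
ΔU = nCvΔT = 0.746×26.0×(260−338) = -1510 J.
Q = ΔU + W = 1720 J.
Net over both steps: W = 7210 J, Q = 1720 J, ΔU = -5490 J.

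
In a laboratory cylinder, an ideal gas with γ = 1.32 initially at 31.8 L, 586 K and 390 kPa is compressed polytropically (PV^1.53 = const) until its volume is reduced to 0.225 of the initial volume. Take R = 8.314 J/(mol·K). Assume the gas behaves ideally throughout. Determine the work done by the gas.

-28200 J

n = P₁V₁/(RT₁) = 390×31.8/(8.314×586) = 2.55 mol.
Polytropic n=1.53: T₂ = T₁(V₁/V₂)^(n−1) = 586×(4.44)^0.53 = 1290 K; P₂ = P₁(V₁/V₂)^n = 3820 kPa.
W = (P₁V₁−P₂V₂)/(n−1) = (390×31.8−3820×7.16)/0.53 = -28200 J.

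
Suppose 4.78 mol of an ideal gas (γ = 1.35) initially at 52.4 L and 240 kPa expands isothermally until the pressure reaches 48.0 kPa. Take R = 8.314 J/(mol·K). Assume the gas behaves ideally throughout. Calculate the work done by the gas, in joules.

T₁ = P₁V₁/(nR) = 240×52.4/(4.78×8.314) = 316 K.
Isothermal: T stays 316 K; PV = const ⇒ V₂ = 262 L, P₂ = 48.0 kPa.
W = nRT ln(V₂/V₁) = 4.78×8.314×316×ln(5.00) = 20200 J.

20200 J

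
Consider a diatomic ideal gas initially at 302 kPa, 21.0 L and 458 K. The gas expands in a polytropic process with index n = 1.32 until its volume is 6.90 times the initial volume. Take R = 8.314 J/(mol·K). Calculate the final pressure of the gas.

23.6 kPa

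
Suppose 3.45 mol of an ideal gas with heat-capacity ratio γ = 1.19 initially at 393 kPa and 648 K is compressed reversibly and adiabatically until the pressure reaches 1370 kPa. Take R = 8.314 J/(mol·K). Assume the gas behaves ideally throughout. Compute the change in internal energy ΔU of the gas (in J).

21600 J

V₁ = nRT₁/P₁ = 3.45×8.314×648/393 = 47.3 L.
Adiabatic: T₂/T₁ = (P₂/P₁)^((γ−1)/γ) ⇒ T₂ = 648×(3.49)^0.160 = 791 K; V₂ = 16.6 L.
For an ideal gas ΔU = nCvΔT with Cv = R/(γ−1) = 43.8 J/(mol·K).
ΔU = 3.45×43.8×(791−648) = 21600 J.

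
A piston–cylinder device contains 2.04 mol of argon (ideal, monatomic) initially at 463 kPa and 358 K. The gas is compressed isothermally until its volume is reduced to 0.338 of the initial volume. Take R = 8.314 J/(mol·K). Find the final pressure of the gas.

V₁ = nRT₁/P₁ = 2.04×8.314×358/463 = 13.1 L.
Isothermal: T stays 358 K; PV = const ⇒ V₂ = 4.43 L, P₂ = 1370 kPa.

1370 kPa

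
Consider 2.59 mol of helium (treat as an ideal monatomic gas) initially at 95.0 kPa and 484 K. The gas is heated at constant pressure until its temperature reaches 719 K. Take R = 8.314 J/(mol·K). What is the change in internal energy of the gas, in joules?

V₁ = nRT₁/P₁ = 2.59×8.314×484/95.0 = 110 L.
Isobaric: P stays 95.0 kPa; V/T = const ⇒ T₂ = 719 K, V₂ = 163 L.
For an ideal gas ΔU = nCvΔT with Cv = (3/2)R = 12.5 J/(mol·K).
ΔU = 2.59×12.5×(719−484) = 7590 J.

7590 J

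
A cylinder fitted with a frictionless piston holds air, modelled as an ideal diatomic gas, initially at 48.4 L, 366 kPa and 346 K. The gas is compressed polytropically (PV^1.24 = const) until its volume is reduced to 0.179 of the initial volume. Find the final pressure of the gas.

3090 kPa

Polytropic n=1.24: T₂ = T₁(V₁/V₂)^(n−1) = 346×(5.59)^0.24 = 523 K; P₂ = P₁(V₁/V₂)^n = 3090 kPa.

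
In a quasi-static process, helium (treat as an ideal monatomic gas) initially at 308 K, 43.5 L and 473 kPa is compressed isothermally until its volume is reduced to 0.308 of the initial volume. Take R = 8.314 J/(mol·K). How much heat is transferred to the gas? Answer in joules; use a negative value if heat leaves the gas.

n = P₁V₁/(RT₁) = 473×43.5/(8.314×308) = 8.04 mol.
Isothermal: T stays 308 K; PV = const ⇒ V₂ = 13.4 L, P₂ = 1540 kPa.
ΔU = 0 (ideal gas, T constant).
W = nRT ln(V₂/V₁) = 8.04×8.314×308×ln(0.308) = -24200 J.
Q = ΔU + W = -24200 J.

-24200 J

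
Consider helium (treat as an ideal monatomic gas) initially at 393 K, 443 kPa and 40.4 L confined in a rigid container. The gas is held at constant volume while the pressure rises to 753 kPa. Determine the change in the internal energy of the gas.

n = P₁V₁/(RT₁) = 443×40.4/(8.314×393) = 5.48 mol.
Isochoric: V stays 40.4 L; P/T = const ⇒ T₂ = 668 K, P₂ = 753 kPa.
For an ideal gas ΔU = nCvΔT with Cv = (3/2)R = 12.5 J/(mol·K).
ΔU = 5.48×12.5×(668−393) = 18800 J.

18800 J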